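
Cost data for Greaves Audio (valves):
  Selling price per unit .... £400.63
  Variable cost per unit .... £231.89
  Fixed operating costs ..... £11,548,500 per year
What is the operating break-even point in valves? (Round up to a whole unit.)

Unit CM = price − variable cost = £400.63 − £231.89 = £168.74.
Units to break even: £11,548,500 ÷ £168.74 = 68,439.61, rounded up to 68,440.

68,440 valves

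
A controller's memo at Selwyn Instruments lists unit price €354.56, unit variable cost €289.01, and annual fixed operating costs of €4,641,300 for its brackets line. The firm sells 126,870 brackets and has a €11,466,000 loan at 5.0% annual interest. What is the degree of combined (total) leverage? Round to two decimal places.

At 126,870 units, contribution = 126,870 × €65.55 = €8,316,328.50.
Subtracting fixed costs: EBIT = €8,316,328.50 − €4,641,300 = €3,675,028.50. Interest = €573,300.00, so EBIT − I = €3,101,728.50.
DCL = contribution ÷ (EBIT − I) = €8,316,328.50 ÷ €3,101,728.50 = 2.6812.

2.68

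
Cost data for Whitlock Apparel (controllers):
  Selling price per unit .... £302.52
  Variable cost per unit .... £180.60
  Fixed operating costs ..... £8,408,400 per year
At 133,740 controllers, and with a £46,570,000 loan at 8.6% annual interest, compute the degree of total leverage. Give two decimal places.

4.19

At 133,740 units, contribution = 133,740 × £121.92 = £16,305,580.80.
Subtracting fixed costs: EBIT = £16,305,580.80 − £8,408,400 = £7,897,180.80. Interest = £4,005,020.00, so EBIT − I = £3,892,160.80.
Degree of total leverage = total CM / (EBIT − interest) = £16,305,580.80 / £3,892,160.80 = 4.1893.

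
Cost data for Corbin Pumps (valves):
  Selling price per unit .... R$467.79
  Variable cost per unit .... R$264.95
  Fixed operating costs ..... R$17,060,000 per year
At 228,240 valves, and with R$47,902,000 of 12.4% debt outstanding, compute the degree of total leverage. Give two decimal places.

At 228,240 units, contribution = 228,240 × R$202.84 = R$46,296,201.60.
Subtracting fixed costs: EBIT = R$46,296,201.60 − R$17,060,000 = R$29,236,201.60. Interest = R$5,939,848.00, so EBIT − I = R$23,296,353.60.
DCL = contribution ÷ (EBIT − I) = R$46,296,201.60 ÷ R$23,296,353.60 = 1.9873.

1.99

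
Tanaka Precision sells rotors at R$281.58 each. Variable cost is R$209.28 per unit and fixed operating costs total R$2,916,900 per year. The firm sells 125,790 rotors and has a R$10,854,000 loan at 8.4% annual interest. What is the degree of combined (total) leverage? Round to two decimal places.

At 125,790 units, contribution = 125,790 × R$72.30 = R$9,094,617.00.
Operating income = contribution − fixed costs = R$9,094,617.00 − R$2,916,900 = R$6,177,717.00. Interest = R$911,736.00, so EBIT − I = R$5,265,981.00.
DCL = contribution ÷ (EBIT − I) = R$9,094,617.00 ÷ R$5,265,981.00 = 1.7271.

1.73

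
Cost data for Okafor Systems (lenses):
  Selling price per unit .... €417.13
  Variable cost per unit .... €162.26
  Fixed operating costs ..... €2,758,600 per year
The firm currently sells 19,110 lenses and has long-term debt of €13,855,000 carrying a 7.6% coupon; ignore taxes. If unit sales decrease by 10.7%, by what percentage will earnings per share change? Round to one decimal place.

-49.2%

At 19,110 units, contribution = 19,110 × €254.87 = €4,870,565.70.
Operating income = contribution − fixed costs = €4,870,565.70 − €2,758,600 = €2,111,965.70.
Interest = €1,052,980.00, so EBIT − I = €1,058,985.70.
Degree of combined leverage = contribution ÷ (EBIT − I) = €4,870,565.70 ÷ €1,058,985.70 = 4.5993.
EPS therefore changes by 4.5993 × (-10.7%) = -49.2%.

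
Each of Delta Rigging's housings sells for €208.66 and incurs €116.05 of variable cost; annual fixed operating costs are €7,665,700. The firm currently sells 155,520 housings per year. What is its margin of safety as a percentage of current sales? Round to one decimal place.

46.8%

Each unit contributes €208.66 − €116.05 = €92.61. Break-even units = €7,665,700 ÷ €92.61 = 82,774.00; break-even revenue = 82,774.00 × €208.66 = €17,271,622.52.
Actual sales revenue = 155,520 × €208.66 = €32,450,803.20.
Margin of safety = (€32,450,803.20 − €17,271,622.52) ÷ €32,450,803.20 = 46.8%.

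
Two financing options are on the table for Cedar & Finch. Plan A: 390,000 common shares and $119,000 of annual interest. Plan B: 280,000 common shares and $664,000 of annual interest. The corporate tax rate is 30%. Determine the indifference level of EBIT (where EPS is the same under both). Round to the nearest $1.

Set EPS_A = EPS_B: (EBIT − $119,000)(1 − 0.30) ÷ 390,000 = (EBIT − $664,000)(1 − 0.30) ÷ 280,000.
Cancelling (1 − t) and cross-multiplying: 280,000·(EBIT − 119,000) = 390,000·(EBIT − 664,000).
Solving, EBIT = (664,000·390,000 − 119,000·280,000) / (390,000 − 280,000) = 225,640,000,000 / 110,000 = 2,051,272.73.

$2,051,273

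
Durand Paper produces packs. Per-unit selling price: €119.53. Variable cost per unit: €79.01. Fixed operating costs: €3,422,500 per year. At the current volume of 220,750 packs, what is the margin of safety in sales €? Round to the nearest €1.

€16,290,210

Contribution margin per unit = €119.53 − €79.01 = €40.52. Break-even units = €3,422,500 ÷ €40.52 = 84,464.46; break-even revenue = 84,464.46 × €119.53 = €10,096,037.14.
Actual sales revenue = 220,750 × €119.53 = €26,386,247.50.
Margin of safety = €26,386,247.50 − €10,096,037.14 = €16,290,210.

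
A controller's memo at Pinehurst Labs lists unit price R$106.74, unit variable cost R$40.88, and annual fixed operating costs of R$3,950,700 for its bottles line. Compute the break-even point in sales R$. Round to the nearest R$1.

CM per unit = R$106.74 − R$40.88 = R$65.86; CM ratio = R$65.86 / R$106.74 = 0.6170.
Break-even sales = FC ÷ CM ratio = R$3,950,700 × R$106.74 / R$65.86 = R$6,402,941.

R$6,402,941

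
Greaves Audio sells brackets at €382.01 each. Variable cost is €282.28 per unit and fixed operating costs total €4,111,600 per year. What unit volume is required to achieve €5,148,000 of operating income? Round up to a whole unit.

92,847 brackets

Contribution margin per unit = €382.01 − €282.28 = €99.73.
Units = (FC + target) / CM = (€4,111,600 + €5,148,000) / €99.73 = 92,846.69, so 92,847 brackets.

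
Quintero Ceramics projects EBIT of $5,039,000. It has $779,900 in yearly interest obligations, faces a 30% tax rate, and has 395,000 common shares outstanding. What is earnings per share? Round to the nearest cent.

$7.55

Interest = $779,900.00, so EBT = $5,039,000 − $779,900.00 = $4,259,100.00.
After tax at 30%: net income = $4,259,100.00 × 0.70 = $2,981,370.00.
EPS = $2,981,370.00 ÷ 395,000 = $7.55.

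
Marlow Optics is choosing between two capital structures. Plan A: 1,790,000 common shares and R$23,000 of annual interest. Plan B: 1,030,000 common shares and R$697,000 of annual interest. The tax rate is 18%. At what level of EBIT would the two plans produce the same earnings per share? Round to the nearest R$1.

At indifference, (EBIT − 23,000)(1 − t)/1,790,000 = (EBIT − 697,000)(1 − t)/1,030,000.
Cancelling (1 − t) and cross-multiplying: 1,030,000·(EBIT − 23,000) = 1,790,000·(EBIT − 697,000).
EBIT × (1,790,000 − 1,030,000) = 697,000 × 1,790,000 − 23,000 × 1,030,000 = 1,223,940,000,000, so EBIT = 1,223,940,000,000 ÷ 760,000 = 1,610,447.37.

R$1,610,447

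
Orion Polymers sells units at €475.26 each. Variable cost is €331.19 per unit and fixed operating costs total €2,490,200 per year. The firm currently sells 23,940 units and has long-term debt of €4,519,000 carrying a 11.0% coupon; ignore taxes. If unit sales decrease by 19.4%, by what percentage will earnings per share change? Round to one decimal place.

At 23,940 units, contribution = 23,940 × €144.07 = €3,449,035.80.
Subtracting fixed costs: EBIT = €3,449,035.80 − €2,490,200 = €958,835.80.
Interest = €497,090.00, so EBIT − I = €461,745.80.
DCL = total CM / (EBIT − I) = €3,449,035.80 / €461,745.80 = 7.4696.
EPS therefore changes by 7.4696 × (-19.4%) = -144.9%.

-144.9%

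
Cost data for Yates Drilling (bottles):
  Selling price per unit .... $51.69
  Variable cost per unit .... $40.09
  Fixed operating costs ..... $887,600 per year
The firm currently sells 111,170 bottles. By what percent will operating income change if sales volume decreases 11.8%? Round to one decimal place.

-37.9%

Contribution at this volume is 111,170 × $11.60 = $1,289,572.00.
Subtracting fixed costs: EBIT = $1,289,572.00 − $887,600 = $401,972.00.
So DOL = total CM / EBIT = $1,289,572.00 / $401,972.00 = 3.2081.
So EBIT moves 3.2081 × (-11.8%) = -37.9%.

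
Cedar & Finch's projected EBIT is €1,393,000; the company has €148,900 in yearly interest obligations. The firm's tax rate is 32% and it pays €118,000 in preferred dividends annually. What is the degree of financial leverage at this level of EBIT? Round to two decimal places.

1.30

Annual interest charges come to €148,900.00.
Preferred dividends grossed up pre-tax: €118,000 / (1 − 0.32) = €173,529.41.
DFL = EBIT ÷ [EBIT − I − D_p/(1−t)] = €1,393,000 ÷ [€1,393,000 − €148,900.00 − €173,529.41] = €1,393,000 ÷ €1,070,570.59 = 1.3012.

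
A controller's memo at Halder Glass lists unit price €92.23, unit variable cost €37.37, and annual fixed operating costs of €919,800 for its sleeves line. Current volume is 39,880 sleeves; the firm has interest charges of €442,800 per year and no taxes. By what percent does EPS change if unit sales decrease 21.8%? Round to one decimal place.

Total contribution margin = 39,880 × €54.86 = €2,187,816.80.
Subtracting fixed costs: EBIT = €2,187,816.80 − €919,800 = €1,268,016.80.
Interest = €442,800.00, so EBIT − I = €825,216.80.
Degree of combined leverage = contribution ÷ (EBIT − I) = €2,187,816.80 ÷ €825,216.80 = 2.6512.
%ΔEPS = DCL × %ΔSales = 2.6512 × -21.8% = -57.8%.

-57.8%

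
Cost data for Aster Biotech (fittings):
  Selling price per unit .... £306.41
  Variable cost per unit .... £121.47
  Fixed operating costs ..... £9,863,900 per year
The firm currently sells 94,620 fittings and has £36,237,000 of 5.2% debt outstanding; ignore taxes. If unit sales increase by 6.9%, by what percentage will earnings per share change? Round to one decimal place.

+21.0%

Total contribution margin = 94,620 × £184.94 = £17,499,022.80.
Operating income = contribution − fixed costs = £17,499,022.80 − £9,863,900 = £7,635,122.80.
After interest of £1,884,324.00, pre-tax earnings = £5,750,798.80.
DCL = total CM / (EBIT − I) = £17,499,022.80 / £5,750,798.80 = 3.0429.
%ΔEPS = DCL × %ΔSales = 3.0429 × +6.9% = +21.0%.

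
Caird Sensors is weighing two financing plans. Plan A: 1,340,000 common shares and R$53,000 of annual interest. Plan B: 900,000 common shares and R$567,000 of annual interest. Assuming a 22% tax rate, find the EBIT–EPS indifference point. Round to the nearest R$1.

R$1,618,364

Set EPS_A = EPS_B: (EBIT − R$53,000)(1 − 0.22) ÷ 1,340,000 = (EBIT − R$567,000)(1 − 0.22) ÷ 900,000.
Cancelling (1 − t) and cross-multiplying: 900,000·(EBIT − 53,000) = 1,340,000·(EBIT − 567,000).
EBIT × (1,340,000 − 900,000) = 567,000 × 1,340,000 − 53,000 × 900,000 = 712,080,000,000, so EBIT = 712,080,000,000 ÷ 440,000 = 1,618,363.64.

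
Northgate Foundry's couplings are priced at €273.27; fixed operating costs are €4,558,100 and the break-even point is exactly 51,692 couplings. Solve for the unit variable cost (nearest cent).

Contribution per unit must be FC / Q = €4,558,100 / 51,692 = €88.1781.
Variable cost per unit = €273.27 − €88.1781 = €185.09.

€185.09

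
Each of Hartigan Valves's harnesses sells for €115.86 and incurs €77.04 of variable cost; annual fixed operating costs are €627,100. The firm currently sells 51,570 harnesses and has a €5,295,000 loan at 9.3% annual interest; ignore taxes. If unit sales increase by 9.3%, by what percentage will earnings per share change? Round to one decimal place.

+21.1%

Total contribution margin = 51,570 × €38.82 = €2,001,947.40.
EBIT = €2,001,947.40 − €627,100 = €1,374,847.40.
Interest = €492,435.00, so EBIT − I = €882,412.40.
DCL = total CM / (EBIT − I) = €2,001,947.40 / €882,412.40 = 2.2687.
EPS therefore changes by 2.2687 × (+9.3%) = +21.1%.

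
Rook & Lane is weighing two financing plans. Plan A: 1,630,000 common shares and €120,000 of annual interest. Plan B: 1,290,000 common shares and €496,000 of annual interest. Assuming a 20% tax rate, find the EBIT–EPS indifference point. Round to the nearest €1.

€1,922,588

At indifference, (EBIT − 120,000)(1 − t)/1,630,000 = (EBIT − 496,000)(1 − t)/1,290,000.
The (1 − t) factor cancels: (EBIT − 120,000) × 1,290,000 = (EBIT − 496,000) × 1,630,000.
Solving, EBIT = (496,000·1,630,000 − 120,000·1,290,000) / (1,630,000 − 1,290,000) = 653,680,000,000 / 340,000 = 1,922,588.24.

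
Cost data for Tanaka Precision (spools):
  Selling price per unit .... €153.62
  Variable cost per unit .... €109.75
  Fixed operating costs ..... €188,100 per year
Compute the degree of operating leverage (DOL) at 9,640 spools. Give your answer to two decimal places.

1.80

Contribution at this volume is 9,640 × €43.87 = €422,906.80.
EBIT = €422,906.80 − €188,100 = €234,806.80.
So DOL = total CM / EBIT = €422,906.80 / €234,806.80 = 1.8011.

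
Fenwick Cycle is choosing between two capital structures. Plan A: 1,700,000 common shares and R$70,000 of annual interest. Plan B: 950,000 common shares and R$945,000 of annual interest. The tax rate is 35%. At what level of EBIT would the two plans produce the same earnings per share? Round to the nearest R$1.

At indifference, (EBIT − 70,000)(1 − t)/1,700,000 = (EBIT − 945,000)(1 − t)/950,000.
Cancelling (1 − t) and cross-multiplying: 950,000·(EBIT − 70,000) = 1,700,000·(EBIT − 945,000).
EBIT × (1,700,000 − 950,000) = 945,000 × 1,700,000 − 70,000 × 950,000 = 1,540,000,000,000, so EBIT = 1,540,000,000,000 ÷ 750,000 = 2,053,333.33.

R$2,053,333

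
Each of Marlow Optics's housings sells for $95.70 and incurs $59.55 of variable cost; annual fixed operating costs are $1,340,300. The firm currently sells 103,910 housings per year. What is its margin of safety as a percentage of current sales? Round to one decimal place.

Contribution margin per unit = $95.70 − $59.55 = $36.15. Break-even units = $1,340,300 ÷ $36.15 = 37,076.07; break-even revenue = 37,076.07 × $95.70 = $3,548,180.08.
Actual sales revenue = 103,910 × $95.70 = $9,944,187.00.
Margin of safety = ($9,944,187.00 − $3,548,180.08) ÷ $9,944,187.00 = 64.3%.

64.3%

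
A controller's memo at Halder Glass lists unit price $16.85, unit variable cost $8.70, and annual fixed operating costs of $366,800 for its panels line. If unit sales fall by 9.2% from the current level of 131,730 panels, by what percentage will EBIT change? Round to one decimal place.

Contribution at this volume is 131,730 × $8.15 = $1,073,599.50.
EBIT = $1,073,599.50 − $366,800 = $706,799.50.
Degree of operating leverage = $1,073,599.50 / $706,799.50 = 1.5190.
Operating income changes by 1.5190 × -9.2% = -14.0%.

-14.0%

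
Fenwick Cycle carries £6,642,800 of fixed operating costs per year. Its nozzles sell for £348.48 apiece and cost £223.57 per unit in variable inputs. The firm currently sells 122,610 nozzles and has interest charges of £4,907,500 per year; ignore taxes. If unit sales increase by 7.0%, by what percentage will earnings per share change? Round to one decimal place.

At 122,610 units, contribution = 122,610 × £124.91 = £15,315,215.10.
Subtracting fixed costs: EBIT = £15,315,215.10 − £6,642,800 = £8,672,415.10.
Interest = £4,907,500.00, so EBIT − I = £3,764,915.10.
Degree of combined leverage = contribution ÷ (EBIT − I) = £15,315,215.10 ÷ £3,764,915.10 = 4.0679.
%ΔEPS = DCL × %ΔSales = 4.0679 × +7.0% = +28.5%.

+28.5%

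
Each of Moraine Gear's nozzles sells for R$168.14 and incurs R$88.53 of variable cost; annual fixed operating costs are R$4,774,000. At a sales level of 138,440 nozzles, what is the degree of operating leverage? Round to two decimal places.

1.76

Total contribution margin = 138,440 × R$79.61 = R$11,021,208.40.
Operating income = contribution − fixed costs = R$11,021,208.40 − R$4,774,000 = R$6,247,208.40.
DOL = contribution ÷ EBIT = R$11,021,208.40 ÷ R$6,247,208.40 = 1.7642.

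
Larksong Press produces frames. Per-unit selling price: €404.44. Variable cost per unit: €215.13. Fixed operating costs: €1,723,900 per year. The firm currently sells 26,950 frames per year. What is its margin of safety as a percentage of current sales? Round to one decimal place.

66.2%

Each unit contributes €404.44 − €215.13 = €189.31. Break-even units = €1,723,900 ÷ €189.31 = 9,106.23; break-even revenue = 9,106.23 × €404.44 = €3,682,922.80.
Actual sales revenue = 26,950 × €404.44 = €10,899,658.00.
Margin of safety = (€10,899,658.00 − €3,682,922.80) ÷ €10,899,658.00 = 66.2%.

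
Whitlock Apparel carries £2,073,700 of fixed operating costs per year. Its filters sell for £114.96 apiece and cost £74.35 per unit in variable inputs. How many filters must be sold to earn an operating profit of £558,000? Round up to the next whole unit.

Contribution margin per unit = £114.96 − £74.35 = £40.61.
Need Q such that Q × £40.61 − £2,073,700 = £558,000, i.e. Q = £2,631,700 / £40.61 = 64,804.24 → 64,805.

64,805 filters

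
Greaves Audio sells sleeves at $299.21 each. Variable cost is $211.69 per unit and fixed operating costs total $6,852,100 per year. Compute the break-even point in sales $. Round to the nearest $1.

CM per unit = $299.21 − $211.69 = $87.52; CM ratio = $87.52 / $299.21 = 0.2925.
Break-even revenue = fixed costs × price ÷ CM = $6,852,100 × $299.21 ÷ $87.52 = $23,425,695.

$23,425,695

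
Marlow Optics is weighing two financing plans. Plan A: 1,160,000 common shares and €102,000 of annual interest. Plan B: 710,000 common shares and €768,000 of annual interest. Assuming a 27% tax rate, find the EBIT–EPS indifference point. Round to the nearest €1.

€1,818,800

Set EPS_A = EPS_B: (EBIT − €102,000)(1 − 0.27) ÷ 1,160,000 = (EBIT − €768,000)(1 − 0.27) ÷ 710,000.
Cancelling (1 − t) and cross-multiplying: 710,000·(EBIT − 102,000) = 1,160,000·(EBIT − 768,000).
EBIT × (1,160,000 − 710,000) = 768,000 × 1,160,000 − 102,000 × 710,000 = 818,460,000,000, so EBIT = 818,460,000,000 ÷ 450,000 = 1,818,800.00.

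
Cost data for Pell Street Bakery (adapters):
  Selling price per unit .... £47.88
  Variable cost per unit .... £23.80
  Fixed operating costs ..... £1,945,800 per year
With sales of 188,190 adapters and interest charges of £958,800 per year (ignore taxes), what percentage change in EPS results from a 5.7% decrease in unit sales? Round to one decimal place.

Contribution at this volume is 188,190 × £24.08 = £4,531,615.20.
Subtracting fixed costs: EBIT = £4,531,615.20 − £1,945,800 = £2,585,815.20.
Interest = £958,800.00, so EBIT − I = £1,627,015.20.
DCL = total CM / (EBIT − I) = £4,531,615.20 / £1,627,015.20 = 2.7852.
%ΔEPS = DCL × %ΔSales = 2.7852 × -5.7% = -15.9%.

-15.9%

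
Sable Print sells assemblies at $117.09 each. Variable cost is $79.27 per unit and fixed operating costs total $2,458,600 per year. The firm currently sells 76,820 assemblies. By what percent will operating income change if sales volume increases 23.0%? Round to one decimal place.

+149.6%

Contribution at this volume is 76,820 × $37.82 = $2,905,332.40.
Operating income = contribution − fixed costs = $2,905,332.40 − $2,458,600 = $446,732.40.
Degree of operating leverage = $2,905,332.40 / $446,732.40 = 6.5035.
%ΔEBIT = DOL × %ΔSales = 6.5035 × +23.0% = +149.6%.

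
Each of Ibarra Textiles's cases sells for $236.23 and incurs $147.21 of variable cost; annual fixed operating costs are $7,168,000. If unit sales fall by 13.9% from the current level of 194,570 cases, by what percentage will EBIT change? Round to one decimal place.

-23.7%

Total contribution margin = 194,570 × $89.02 = $17,320,621.40.
EBIT = $17,320,621.40 − $7,168,000 = $10,152,621.40.
Degree of operating leverage = $17,320,621.40 / $10,152,621.40 = 1.7060.
%ΔEBIT = DOL × %ΔSales = 1.7060 × -13.9% = -23.7%.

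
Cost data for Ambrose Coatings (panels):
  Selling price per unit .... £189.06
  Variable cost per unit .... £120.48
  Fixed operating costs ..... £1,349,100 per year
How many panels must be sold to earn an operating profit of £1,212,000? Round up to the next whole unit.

Contribution margin per unit = £189.06 − £120.48 = £68.58.
Need Q such that Q × £68.58 − £1,349,100 = £1,212,000, i.e. Q = £2,561,100 / £68.58 = 37,344.71 → 37,345.

37,345 panels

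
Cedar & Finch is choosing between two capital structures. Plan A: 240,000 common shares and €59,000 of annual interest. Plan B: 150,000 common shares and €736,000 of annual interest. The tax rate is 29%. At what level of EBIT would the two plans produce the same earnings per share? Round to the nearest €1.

€1,864,333

At indifference, (EBIT − 59,000)(1 − t)/240,000 = (EBIT − 736,000)(1 − t)/150,000.
The (1 − t) factor cancels: (EBIT − 59,000) × 150,000 = (EBIT − 736,000) × 240,000.
EBIT × (240,000 − 150,000) = 736,000 × 240,000 − 59,000 × 150,000 = 167,790,000,000, so EBIT = 167,790,000,000 ÷ 90,000 = 1,864,333.33.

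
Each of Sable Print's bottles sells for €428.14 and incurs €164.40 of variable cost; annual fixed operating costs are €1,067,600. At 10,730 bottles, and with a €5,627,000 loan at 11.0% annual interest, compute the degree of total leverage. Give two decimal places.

2.48

At 10,730 units, contribution = 10,730 × €263.74 = €2,829,930.20.
Subtracting fixed costs: EBIT = €2,829,930.20 − €1,067,600 = €1,762,330.20. Interest = €618,970.00, so EBIT − I = €1,143,360.20.
Degree of total leverage = total CM / (EBIT − interest) = €2,829,930.20 / €1,143,360.20 = 2.4751.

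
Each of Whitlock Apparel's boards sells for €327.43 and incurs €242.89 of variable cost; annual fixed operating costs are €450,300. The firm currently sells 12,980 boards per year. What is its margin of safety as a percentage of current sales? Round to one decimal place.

59.0%

Contribution margin per unit = €327.43 − €242.89 = €84.54. Break-even units = €450,300 ÷ €84.54 = 5,326.47; break-even revenue = 5,326.47 × €327.43 = €1,744,046.95.
Actual sales revenue = 12,980 × €327.43 = €4,250,041.40.
Margin of safety = (€4,250,041.40 − €1,744,046.95) ÷ €4,250,041.40 = 59.0%.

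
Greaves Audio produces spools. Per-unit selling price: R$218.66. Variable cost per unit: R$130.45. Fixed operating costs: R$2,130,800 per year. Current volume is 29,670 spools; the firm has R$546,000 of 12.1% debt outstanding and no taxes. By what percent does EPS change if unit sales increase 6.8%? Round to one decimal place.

Total contribution margin = 29,670 × R$88.21 = R$2,617,190.70.
EBIT = R$2,617,190.70 − R$2,130,800 = R$486,390.70.
Interest = R$66,066.00, so EBIT − I = R$420,324.70.
Degree of combined leverage = contribution ÷ (EBIT − I) = R$2,617,190.70 ÷ R$420,324.70 = 6.2266.
EPS therefore changes by 6.2266 × (+6.8%) = +42.3%.

+42.3%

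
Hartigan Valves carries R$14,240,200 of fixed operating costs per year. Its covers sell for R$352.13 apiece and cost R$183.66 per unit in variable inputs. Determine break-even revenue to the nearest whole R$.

Contribution margin per unit = R$352.13 − R$183.66 = R$168.47, a CM ratio of R$168.47 ÷ R$352.13 = 0.4784.
Break-even sales = FC ÷ CM ratio = R$14,240,200 × R$352.13 / R$168.47 = R$29,764,359.

R$29,764,359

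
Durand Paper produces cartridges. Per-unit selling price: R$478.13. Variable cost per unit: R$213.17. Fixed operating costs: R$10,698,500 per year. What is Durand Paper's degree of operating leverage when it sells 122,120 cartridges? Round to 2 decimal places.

1.49

Total contribution margin = 122,120 × R$264.96 = R$32,356,915.20.
Operating income = contribution − fixed costs = R$32,356,915.20 − R$10,698,500 = R$21,658,415.20.
DOL = contribution ÷ EBIT = R$32,356,915.20 ÷ R$21,658,415.20 = 1.4940.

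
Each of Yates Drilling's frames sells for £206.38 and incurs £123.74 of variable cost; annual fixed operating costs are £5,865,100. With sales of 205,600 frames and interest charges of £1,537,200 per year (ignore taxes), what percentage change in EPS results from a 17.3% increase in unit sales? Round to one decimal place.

Total contribution margin = 205,600 × £82.64 = £16,990,784.00.
EBIT = £16,990,784.00 − £5,865,100 = £11,125,684.00.
After interest of £1,537,200.00, pre-tax earnings = £9,588,484.00.
DCL = total CM / (EBIT − I) = £16,990,784.00 / £9,588,484.00 = 1.7720.
EPS therefore changes by 1.7720 × (+17.3%) = +30.7%.

+30.7%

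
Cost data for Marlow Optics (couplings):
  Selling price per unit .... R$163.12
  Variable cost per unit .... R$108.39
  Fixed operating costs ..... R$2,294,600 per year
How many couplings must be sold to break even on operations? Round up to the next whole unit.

41,926 couplings

Contribution margin per unit = R$163.12 − R$108.39 = R$54.73.
Break-even Q = R$2,294,600 / R$54.73 = 41,925.82 → 41,926 couplings.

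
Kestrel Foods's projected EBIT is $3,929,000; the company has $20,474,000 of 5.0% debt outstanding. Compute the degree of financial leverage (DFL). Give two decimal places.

1.35

Interest = $1,023,700.00.
Degree of financial leverage = EBIT / (EBIT − interest) = $3,929,000 / $2,905,300.00 = 1.3524.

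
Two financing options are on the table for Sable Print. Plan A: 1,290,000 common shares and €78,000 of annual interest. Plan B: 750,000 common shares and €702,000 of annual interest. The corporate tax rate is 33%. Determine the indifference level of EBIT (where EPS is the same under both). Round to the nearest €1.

€1,568,667

At indifference, (EBIT − 78,000)(1 − t)/1,290,000 = (EBIT − 702,000)(1 − t)/750,000.
Cancelling (1 − t) and cross-multiplying: 750,000·(EBIT − 78,000) = 1,290,000·(EBIT − 702,000).
Solving, EBIT = (702,000·1,290,000 − 78,000·750,000) / (1,290,000 − 750,000) = 847,080,000,000 / 540,000 = 1,568,666.67.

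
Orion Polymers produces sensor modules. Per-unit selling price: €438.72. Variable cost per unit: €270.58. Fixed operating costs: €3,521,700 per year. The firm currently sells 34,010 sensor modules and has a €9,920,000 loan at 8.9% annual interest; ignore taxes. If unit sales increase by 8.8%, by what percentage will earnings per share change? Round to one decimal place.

+38.3%

Total contribution margin = 34,010 × €168.14 = €5,718,441.40.
Subtracting fixed costs: EBIT = €5,718,441.40 − €3,521,700 = €2,196,741.40.
Interest = €882,880.00, so EBIT − I = €1,313,861.40.
Degree of combined leverage = contribution ÷ (EBIT − I) = €5,718,441.40 ÷ €1,313,861.40 = 4.3524.
%ΔEPS = DCL × %ΔSales = 4.3524 × +8.8% = +38.3%.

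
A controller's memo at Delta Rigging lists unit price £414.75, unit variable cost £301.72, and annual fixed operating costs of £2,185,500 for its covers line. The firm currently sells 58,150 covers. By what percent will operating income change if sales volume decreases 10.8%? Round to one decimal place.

-16.2%

Contribution at this volume is 58,150 × £113.03 = £6,572,694.50.
Subtracting fixed costs: EBIT = £6,572,694.50 − £2,185,500 = £4,387,194.50.
Degree of operating leverage = £6,572,694.50 / £4,387,194.50 = 1.4982.
So EBIT moves 1.4982 × (-10.8%) = -16.2%.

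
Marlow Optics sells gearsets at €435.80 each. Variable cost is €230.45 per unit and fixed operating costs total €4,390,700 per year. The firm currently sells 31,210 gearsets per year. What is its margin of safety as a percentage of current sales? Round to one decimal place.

Unit CM = price − variable cost = €435.80 − €230.45 = €205.35. Break-even units = €4,390,700 ÷ €205.35 = 21,381.54; break-even revenue = 21,381.54 × €435.80 = €9,318,076.75.
Actual sales revenue = 31,210 × €435.80 = €13,601,318.00.
Margin of safety = (€13,601,318.00 − €9,318,076.75) ÷ €13,601,318.00 = 31.5%.

31.5%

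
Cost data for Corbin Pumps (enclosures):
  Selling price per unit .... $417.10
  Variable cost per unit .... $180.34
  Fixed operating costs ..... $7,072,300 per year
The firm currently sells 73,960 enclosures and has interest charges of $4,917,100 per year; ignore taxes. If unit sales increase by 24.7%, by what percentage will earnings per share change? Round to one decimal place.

+78.3%

At 73,960 units, contribution = 73,960 × $236.76 = $17,510,769.60.
Operating income = contribution − fixed costs = $17,510,769.60 − $7,072,300 = $10,438,469.60.
After interest of $4,917,100.00, pre-tax earnings = $5,521,369.60.
DCL = total CM / (EBIT − I) = $17,510,769.60 / $5,521,369.60 = 3.1715.
EPS therefore changes by 3.1715 × (+24.7%) = +78.3%.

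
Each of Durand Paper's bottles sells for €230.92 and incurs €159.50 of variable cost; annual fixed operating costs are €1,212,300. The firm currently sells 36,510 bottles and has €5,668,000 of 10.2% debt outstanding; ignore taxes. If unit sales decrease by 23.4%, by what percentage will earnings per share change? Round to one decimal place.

Contribution at this volume is 36,510 × €71.42 = €2,607,544.20.
EBIT = €2,607,544.20 − €1,212,300 = €1,395,244.20.
Interest = €578,136.00, so EBIT − I = €817,108.20.
Degree of combined leverage = contribution ÷ (EBIT − I) = €2,607,544.20 ÷ €817,108.20 = 3.1912.
EPS therefore changes by 3.1912 × (-23.4%) = -74.7%.

-74.7%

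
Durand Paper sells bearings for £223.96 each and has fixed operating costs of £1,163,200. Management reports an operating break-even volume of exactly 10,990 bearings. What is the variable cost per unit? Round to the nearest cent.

£118.12

Contribution per unit must be FC / Q = £1,163,200 / 10,990 = £105.8417.
Hence VC = price − CM = £223.96 − £105.8417 = £118.12.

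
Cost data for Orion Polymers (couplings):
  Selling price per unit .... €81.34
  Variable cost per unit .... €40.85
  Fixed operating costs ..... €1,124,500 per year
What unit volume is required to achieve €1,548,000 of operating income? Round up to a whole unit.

66,004 couplings

Unit CM = price − variable cost = €81.34 − €40.85 = €40.49.
Units = (FC + target) / CM = (€1,124,500 + €1,548,000) / €40.49 = 66,003.95, so 66,004 couplings.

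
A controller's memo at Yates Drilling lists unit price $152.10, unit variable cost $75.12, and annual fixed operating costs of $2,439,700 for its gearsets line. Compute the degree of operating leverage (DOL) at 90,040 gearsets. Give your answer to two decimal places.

1.54

Contribution at this volume is 90,040 × $76.98 = $6,931,279.20.
Operating income = contribution − fixed costs = $6,931,279.20 − $2,439,700 = $4,491,579.20.
So DOL = total CM / EBIT = $6,931,279.20 / $4,491,579.20 = 1.5432.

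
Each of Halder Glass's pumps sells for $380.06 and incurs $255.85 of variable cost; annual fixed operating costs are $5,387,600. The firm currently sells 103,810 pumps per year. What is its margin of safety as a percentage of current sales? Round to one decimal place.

58.2%

Unit CM = price − variable cost = $380.06 − $255.85 = $124.21. Break-even units = $5,387,600 ÷ $124.21 = 43,374.93; break-even revenue = 43,374.93 × $380.06 = $16,485,075.73.
Actual sales revenue = 103,810 × $380.06 = $39,454,028.60.
Margin of safety = ($39,454,028.60 − $16,485,075.73) ÷ $39,454,028.60 = 58.2%.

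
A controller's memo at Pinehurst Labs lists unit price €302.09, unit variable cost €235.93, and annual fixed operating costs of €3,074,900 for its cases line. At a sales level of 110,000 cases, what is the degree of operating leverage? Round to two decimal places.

1.73

At 110,000 units, contribution = 110,000 × €66.16 = €7,277,600.00.
Subtracting fixed costs: EBIT = €7,277,600.00 − €3,074,900 = €4,202,700.00.
DOL = contribution ÷ EBIT = €7,277,600.00 ÷ €4,202,700.00 = 1.7316.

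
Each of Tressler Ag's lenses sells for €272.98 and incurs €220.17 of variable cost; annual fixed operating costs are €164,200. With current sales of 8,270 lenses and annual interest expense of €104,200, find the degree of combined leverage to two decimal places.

Contribution at this volume is 8,270 × €52.81 = €436,738.70.
Operating income = contribution − fixed costs = €436,738.70 − €164,200 = €272,538.70. Interest = €104,200.00, so EBIT − I = €168,338.70.
DCL = contribution ÷ (EBIT − I) = €436,738.70 ÷ €168,338.70 = 2.5944.

2.59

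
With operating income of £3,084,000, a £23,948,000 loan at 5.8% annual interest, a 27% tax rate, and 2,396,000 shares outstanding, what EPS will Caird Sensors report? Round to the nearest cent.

Pre-tax income = £3,084,000 − £1,388,984.00 = £1,695,016.00.
After tax at 27%: net income = £1,695,016.00 × 0.73 = £1,237,361.68.
EPS = £1,237,361.68 ÷ 2,396,000 = £0.52.

£0.52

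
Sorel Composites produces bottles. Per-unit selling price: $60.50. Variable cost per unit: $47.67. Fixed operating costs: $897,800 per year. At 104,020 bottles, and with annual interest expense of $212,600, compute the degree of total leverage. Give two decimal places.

Total contribution margin = 104,020 × $12.83 = $1,334,576.60.
EBIT = $1,334,576.60 − $897,800 = $436,776.60. Interest = $212,600.00, so EBIT − I = $224,176.60.
Degree of total leverage = total CM / (EBIT − interest) = $1,334,576.60 / $224,176.60 = 5.9532.

5.95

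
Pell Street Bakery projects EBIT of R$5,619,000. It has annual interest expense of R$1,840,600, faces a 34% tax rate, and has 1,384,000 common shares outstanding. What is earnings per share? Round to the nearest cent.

R$1.80

Interest = R$1,840,600.00, so EBT = R$5,619,000 − R$1,840,600.00 = R$3,778,400.00.
After tax at 34%: net income = R$3,778,400.00 × 0.66 = R$2,493,744.00.
Per share: R$2,493,744.00 / 1,384,000 shares = R$1.80.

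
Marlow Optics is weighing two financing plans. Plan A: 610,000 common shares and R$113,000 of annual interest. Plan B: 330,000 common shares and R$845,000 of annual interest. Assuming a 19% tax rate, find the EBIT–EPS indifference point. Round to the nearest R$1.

R$1,707,714

Set EPS_A = EPS_B: (EBIT − R$113,000)(1 − 0.19) ÷ 610,000 = (EBIT − R$845,000)(1 − 0.19) ÷ 330,000.
Cancelling (1 − t) and cross-multiplying: 330,000·(EBIT − 113,000) = 610,000·(EBIT − 845,000).
Solving, EBIT = (845,000·610,000 − 113,000·330,000) / (610,000 − 330,000) = 478,160,000,000 / 280,000 = 1,707,714.29.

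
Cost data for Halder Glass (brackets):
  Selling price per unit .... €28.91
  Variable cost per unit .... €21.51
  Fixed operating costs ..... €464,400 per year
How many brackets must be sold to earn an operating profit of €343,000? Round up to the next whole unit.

109,109 brackets

Unit CM = price − variable cost = €28.91 − €21.51 = €7.40.
Required volume = (fixed costs + target profit) ÷ CM = (€464,400 + €343,000) ÷ €7.40 = 109,108.11, so 109,109 brackets.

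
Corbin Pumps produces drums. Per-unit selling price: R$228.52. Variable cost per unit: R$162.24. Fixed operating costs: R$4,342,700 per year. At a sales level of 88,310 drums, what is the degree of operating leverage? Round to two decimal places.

3.88

Contribution at this volume is 88,310 × R$66.28 = R$5,853,186.80.
Subtracting fixed costs: EBIT = R$5,853,186.80 − R$4,342,700 = R$1,510,486.80.
DOL = contribution ÷ EBIT = R$5,853,186.80 ÷ R$1,510,486.80 = 3.8750.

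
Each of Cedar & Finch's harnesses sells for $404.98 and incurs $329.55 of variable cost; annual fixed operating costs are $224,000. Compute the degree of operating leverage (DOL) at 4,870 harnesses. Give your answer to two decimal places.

Contribution at this volume is 4,870 × $75.43 = $367,344.10.
EBIT = $367,344.10 − $224,000 = $143,344.10.
DOL = contribution ÷ EBIT = $367,344.10 ÷ $143,344.10 = 2.5627.

2.56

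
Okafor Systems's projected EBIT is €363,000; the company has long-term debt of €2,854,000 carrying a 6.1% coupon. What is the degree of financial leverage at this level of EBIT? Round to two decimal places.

Interest = €174,094.00.
Degree of financial leverage = EBIT / (EBIT − interest) = €363,000 / €188,906.00 = 1.9216.

1.92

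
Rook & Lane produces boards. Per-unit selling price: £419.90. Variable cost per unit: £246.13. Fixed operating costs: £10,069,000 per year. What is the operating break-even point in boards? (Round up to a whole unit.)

57,945 boards

Unit CM = price − variable cost = £419.90 − £246.13 = £173.77.
Break-even volume = fixed costs ÷ CM per unit = £10,069,000 ÷ £173.77 = 57,944.41, so 57,945 boards.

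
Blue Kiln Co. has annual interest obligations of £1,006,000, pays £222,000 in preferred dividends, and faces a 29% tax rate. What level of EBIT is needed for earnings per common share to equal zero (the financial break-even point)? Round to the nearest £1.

Preferred dividends are paid after tax, so their pre-tax equivalent is £222,000 ÷ (1 − 0.29) = £312,676.06.
EPS = 0 when EBIT covers interest plus the pre-tax preferred burden: £1,006,000 + £312,676.06 = £1,318,676.06.

£1,318,676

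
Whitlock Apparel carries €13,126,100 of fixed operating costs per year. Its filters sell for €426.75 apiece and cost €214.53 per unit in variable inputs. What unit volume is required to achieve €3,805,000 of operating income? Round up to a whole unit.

Each unit contributes €426.75 − €214.53 = €212.22.
Units = (FC + target) / CM = (€13,126,100 + €3,805,000) / €212.22 = 79,780.89, so 79,781 filters.

79,781 filters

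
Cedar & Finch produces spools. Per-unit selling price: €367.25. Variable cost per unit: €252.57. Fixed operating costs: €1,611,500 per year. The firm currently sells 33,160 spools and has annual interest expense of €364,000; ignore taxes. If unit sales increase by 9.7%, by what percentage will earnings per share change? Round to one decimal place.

+20.2%

Contribution at this volume is 33,160 × €114.68 = €3,802,788.80.
EBIT = €3,802,788.80 − €1,611,500 = €2,191,288.80.
Interest = €364,000.00, so EBIT − I = €1,827,288.80.
DCL = total CM / (EBIT − I) = €3,802,788.80 / €1,827,288.80 = 2.0811.
EPS therefore changes by 2.0811 × (+9.7%) = +20.2%.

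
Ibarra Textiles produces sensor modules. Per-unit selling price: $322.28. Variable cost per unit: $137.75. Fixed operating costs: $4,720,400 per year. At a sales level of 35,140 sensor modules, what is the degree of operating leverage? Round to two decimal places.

3.68

At 35,140 units, contribution = 35,140 × $184.53 = $6,484,384.20.
EBIT = $6,484,384.20 − $4,720,400 = $1,763,984.20.
DOL = contribution ÷ EBIT = $6,484,384.20 ÷ $1,763,984.20 = 3.6760.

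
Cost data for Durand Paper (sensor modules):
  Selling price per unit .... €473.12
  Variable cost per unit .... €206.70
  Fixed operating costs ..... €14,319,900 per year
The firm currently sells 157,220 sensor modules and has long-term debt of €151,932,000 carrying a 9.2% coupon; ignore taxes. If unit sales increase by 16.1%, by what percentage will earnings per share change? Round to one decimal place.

Total contribution margin = 157,220 × €266.42 = €41,886,552.40.
EBIT = €41,886,552.40 − €14,319,900 = €27,566,652.40.
Interest = €13,977,744.00, so EBIT − I = €13,588,908.40.
DCL = total CM / (EBIT − I) = €41,886,552.40 / €13,588,908.40 = 3.0824.
EPS therefore changes by 3.0824 × (+16.1%) = +49.6%.

+49.6%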